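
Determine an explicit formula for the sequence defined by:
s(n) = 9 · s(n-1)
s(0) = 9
Pure geometric recurrence with ratio 9.
By induction s(n) = s(0) · (9)^n = 9 \cdot 9^{n}.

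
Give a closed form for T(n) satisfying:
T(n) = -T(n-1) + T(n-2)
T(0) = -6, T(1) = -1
Characteristic equation: x² + x - 1 = 0.
Discriminant Δ = (-1)² + 4·(1) = 5.
Roots r₁,₂ = (-1 ± √5)/2, so r₁ = - \frac{1}{2} + \frac{\sqrt{5}}{2}, r₂ = - \frac{\sqrt{5}}{2} - \frac{1}{2}.
General solution: T(n) = A·r₁^n + B·r₂^n.
From the initial conditions, A + B = -6 and r₁A + r₂B = -1.
Since r₁ - r₂ = √5: A = (-1 - (-6)r₂)/√5 = -3 - \frac{4 \sqrt{5}}{5}, and B = -6 - A = -3 + \frac{4 \sqrt{5}}{5}.
So T(n) = \left(-3 - \frac{4 \sqrt{5}}{5}\right)\left(- \frac{1}{2} + \frac{\sqrt{5}}{2}\right)^n + \left(-3 + \frac{4 \sqrt{5}}{5}\right)\left(- \frac{\sqrt{5}}{2} - \frac{1}{2}\right)^n.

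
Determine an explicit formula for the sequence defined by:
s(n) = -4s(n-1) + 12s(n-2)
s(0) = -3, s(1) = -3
Characteristic equation: x² + 4x - 12 = 0, which factors as (x - (-6))(x - (2)) = 0.
Roots r₁ = -6, r₂ = 2 (distinct).
General solution: s(n) = A·(-6)^n + B·(2)^n.
From s(0) = -3: A + B = -3.
From s(1) = -3: -6A + 2B = -3.
Solving: A = - \frac{3}{8}, B = - \frac{21}{8}.
So s(n) = - \frac{3 \left(-6\right)^{n}}{8} - \frac{21 \cdot 2^{n}}{8}.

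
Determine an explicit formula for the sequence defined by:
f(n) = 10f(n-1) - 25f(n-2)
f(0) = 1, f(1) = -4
Characteristic equation: x² - 10x + 25 = 0, which is (x - (5))².
Repeated root r = 5.
General solution: f(n) = (A + Bn)·(5)^n.
From f(0) = 1: A = 1.
From f(1) = -4: (A + B)·(5) = -4 ⇒ B = - \frac{9}{5}.
So f(n) = \left(1 - \frac{9 n}{5}\right) \cdot (5)^n.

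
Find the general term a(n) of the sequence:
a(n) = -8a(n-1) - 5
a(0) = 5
First-order linear non-homogeneous.
Homogeneous solution: a_h(n) = A·(-8)^n.
Try constant particular solution a_p = K: K = -8K - 5 ⇒ K = - \frac{5}{9}.
General: a(n) = A·(-8)^n - \frac{5}{9}.
Apply a(0) = 5: A - \frac{5}{9} = 5 ⇒ A = \frac{50}{9}.
So a(n) = \frac{50 \left(-8\right)^{n}}{9} - \frac{5}{9}.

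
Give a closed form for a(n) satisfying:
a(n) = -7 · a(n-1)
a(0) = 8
Pure geometric recurrence with ratio -7.
By induction a(n) = a(0) · (-7)^n = 8 \left(-7\right)^{n}.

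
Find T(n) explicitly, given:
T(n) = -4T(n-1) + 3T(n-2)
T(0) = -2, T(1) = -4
Characteristic equation: x² + 4x - 3 = 0.
Discriminant Δ = (-4)² + 4·(3) = 28.
Roots r₁,₂ = (-4 ± √28)/2, so r₁ = -2 + \sqrt{7}, r₂ = - \sqrt{7} - 2.
General solution: T(n) = A·r₁^n + B·r₂^n.
From the initial conditions, A + B = -2 and r₁A + r₂B = -4.
Since r₁ - r₂ = √28: A = (-4 - (-2)r₂)/√28 = - \frac{4 \sqrt{7}}{7} - 1, and B = -2 - A = -1 + \frac{4 \sqrt{7}}{7}.
So T(n) = \left(- \frac{4 \sqrt{7}}{7} - 1\right)\left(-2 + \sqrt{7}\right)^n + \left(-1 + \frac{4 \sqrt{7}}{7}\right)\left(- \sqrt{7} - 2\right)^n.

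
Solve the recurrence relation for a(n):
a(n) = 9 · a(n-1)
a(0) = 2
Pure geometric recurrence with ratio 9.
By induction a(n) = a(0) · (9)^n = 2 \cdot 9^{n}.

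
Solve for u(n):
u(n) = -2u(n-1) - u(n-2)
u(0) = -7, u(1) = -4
Characteristic equation: x² + 2x + 1 = 0, which is (x - (-1))².
Repeated root r = -1.
General solution: u(n) = (A + Bn)·(-1)^n.
From u(0) = -7: A = -7.
From u(1) = -4: (A + B)·(-1) = -4 ⇒ B = 11.
So u(n) = \left(11 n - 7\right) \cdot (-1)^n.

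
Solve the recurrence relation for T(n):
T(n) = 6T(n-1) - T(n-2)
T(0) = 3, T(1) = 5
Characteristic equation: x² - 6x + 1 = 0.
Discriminant Δ = (6)² + 4·(-1) = 32.
Roots r₁,₂ = (6 ± √32)/2, so r₁ = 2 \sqrt{2} + 3, r₂ = 3 - 2 \sqrt{2}.
General solution: T(n) = A·r₁^n + B·r₂^n.
From the initial conditions, A + B = 3 and r₁A + r₂B = 5.
Since r₁ - r₂ = √32: A = (5 - (3)r₂)/√32 = \frac{3}{2} - \frac{\sqrt{2}}{2}, and B = 3 - A = \frac{\sqrt{2}}{2} + \frac{3}{2}.
So T(n) = \left(\frac{3}{2} - \frac{\sqrt{2}}{2}\right)\left(2 \sqrt{2} + 3\right)^n + \left(\frac{\sqrt{2}}{2} + \frac{3}{2}\right)\left(3 - 2 \sqrt{2}\right)^n.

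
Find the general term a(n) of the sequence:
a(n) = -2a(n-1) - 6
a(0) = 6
First-order linear non-homogeneous.
Homogeneous solution: a_h(n) = A·(-2)^n.
Try constant particular solution a_p = K: K = -2K - 6 ⇒ K = -2.
General: a(n) = A·(-2)^n - 2.
Apply a(0) = 6: A - 2 = 6 ⇒ A = 8.
So a(n) = 8 \left(-2\right)^{n} - 2.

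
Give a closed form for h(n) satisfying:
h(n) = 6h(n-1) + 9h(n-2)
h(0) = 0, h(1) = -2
Characteristic equation: x² - 6x - 9 = 0.
Discriminant Δ = (6)² + 4·(9) = 72.
Roots r₁,₂ = (6 ± √72)/2, so r₁ = 3 + 3 \sqrt{2}, r₂ = 3 - 3 \sqrt{2}.
General solution: h(n) = A·r₁^n + B·r₂^n.
From the initial conditions, A + B = 0 and r₁A + r₂B = -2.
Since r₁ - r₂ = √72: A = (-2 - (0)r₂)/√72 = - \frac{\sqrt{2}}{6}, and B = 0 - A = \frac{\sqrt{2}}{6}.
So h(n) = \left(- \frac{\sqrt{2}}{6}\right)\left(3 + 3 \sqrt{2}\right)^n + \left(\frac{\sqrt{2}}{6}\right)\left(3 - 3 \sqrt{2}\right)^n.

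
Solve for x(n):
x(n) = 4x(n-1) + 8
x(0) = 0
First-order linear non-homogeneous.
Homogeneous solution: x_h(n) = A·(4)^n.
Try constant particular solution x_p = K: K = 4K + 8 ⇒ K = - \frac{8}{3}.
General: x(n) = A·(4)^n - \frac{8}{3}.
Apply x(0) = 0: A - \frac{8}{3} = 0 ⇒ A = \frac{8}{3}.
So x(n) = \frac{8 \cdot 4^{n}}{3} - \frac{8}{3}.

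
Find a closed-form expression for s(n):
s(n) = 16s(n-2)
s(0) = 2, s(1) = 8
Characteristic equation: x² - 16 = 0, which factors as (x - (4))(x - (-4)) = 0.
Roots r₁ = 4, r₂ = -4 (distinct).
General solution: s(n) = A·(4)^n + B·(-4)^n.
From s(0) = 2: A + B = 2.
From s(1) = 8: 4A - 4B = 8.
Solving: A = 2, B = 0.
So s(n) = 2 \cdot 4^{n}.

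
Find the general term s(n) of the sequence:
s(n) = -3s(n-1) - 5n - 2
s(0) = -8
First-order linear with linear forcing.
Homogeneous solution: s_h(n) = A·(-3)^n.
Try particular s_p(n) = pn + q. Substituting:
  pn + q = -3(p(n-1) + q) - 5n - 2.
Matching the n-coefficient: p = -3p - 5 ⇒ p = - \frac{5}{4}.
Matching constants: q = 3p - 3q - 2 ⇒ q = - \frac{23}{16}.
General: s(n) = A·(-3)^n - \frac{5 n}{4} - \frac{23}{16}.
Apply s(0) = -8: A - \frac{23}{16} = -8 ⇒ A = - \frac{105}{16}.
So s(n) = - \frac{105 \left(-3\right)^{n}}{16} - \frac{5 n}{4} - \frac{23}{16}.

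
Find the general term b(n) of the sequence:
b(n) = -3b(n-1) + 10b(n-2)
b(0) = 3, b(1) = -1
Characteristic equation: x² + 3x - 10 = 0, which factors as (x - (2))(x - (-5)) = 0.
Roots r₁ = 2, r₂ = -5 (distinct).
General solution: b(n) = A·(2)^n + B·(-5)^n.
From b(0) = 3: A + B = 3.
From b(1) = -1: 2A - 5B = -1.
Solving: A = 2, B = 1.
So b(n) = \left(-5\right)^{n} + 2 \cdot 2^{n}.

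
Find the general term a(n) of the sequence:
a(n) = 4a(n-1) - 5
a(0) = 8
First-order linear non-homogeneous.
Homogeneous solution: a_h(n) = A·(4)^n.
Try constant particular solution a_p = K: K = 4K - 5 ⇒ K = \frac{5}{3}.
General: a(n) = A·(4)^n + \frac{5}{3}.
Apply a(0) = 8: A + \frac{5}{3} = 8 ⇒ A = \frac{19}{3}.
So a(n) = \frac{19 \cdot 4^{n}}{3} + \frac{5}{3}.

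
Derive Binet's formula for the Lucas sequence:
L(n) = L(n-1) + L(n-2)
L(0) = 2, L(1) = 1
This is the Lucas sequence.
Characteristic equation: x² - x - 1 = 0; roots r₁ = \frac{1}{2} + \frac{\sqrt{5}}{2}, r₂ = \frac{1}{2} - \frac{\sqrt{5}}{2}.
General: L(n) = A·r₁^n + B·r₂^n. Solving with L(0)=2, L(1)=1 gives A = 1, B = 1.
So L(n) = 2^{- n} \left(\left(1 - \sqrt{5}\right)^{n} + \left(1 + \sqrt{5}\right)^{n}\right).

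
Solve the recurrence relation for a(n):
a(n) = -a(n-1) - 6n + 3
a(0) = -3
First-order linear with linear forcing.
Homogeneous solution: a_h(n) = A·(-1)^n.
Try particular a_p(n) = pn + q. Substituting:
  pn + q = -(p(n-1) + q) - 6n + 3.
Matching the n-coefficient: p = -p - 6 ⇒ p = -3.
Matching constants: q = p - q + 3 ⇒ q = 0.
General: a(n) = A·(-1)^n - 3 n + 0.
Apply a(0) = -3: A + 0 = -3 ⇒ A = -3.
So a(n) = - 3 \left(-1\right)^{n} - 3 n.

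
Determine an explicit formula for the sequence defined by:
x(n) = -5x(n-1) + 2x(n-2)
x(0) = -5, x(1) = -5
Characteristic equation: x² + 5x - 2 = 0.
Discriminant Δ = (-5)² + 4·(2) = 33.
Roots r₁,₂ = (-5 ± √33)/2, so r₁ = - \frac{5}{2} + \frac{\sqrt{33}}{2}, r₂ = - \frac{\sqrt{33}}{2} - \frac{5}{2}.
General solution: x(n) = A·r₁^n + B·r₂^n.
From the initial conditions, A + B = -5 and r₁A + r₂B = -5.
Since r₁ - r₂ = √33: A = (-5 - (-5)r₂)/√33 = - \frac{35 \sqrt{33}}{66} - \frac{5}{2}, and B = -5 - A = - \frac{5}{2} + \frac{35 \sqrt{33}}{66}.
So x(n) = \left(- \frac{35 \sqrt{33}}{66} - \frac{5}{2}\right)\left(- \frac{5}{2} + \frac{\sqrt{33}}{2}\right)^n + \left(- \frac{5}{2} + \frac{35 \sqrt{33}}{66}\right)\left(- \frac{\sqrt{33}}{2} - \frac{5}{2}\right)^n.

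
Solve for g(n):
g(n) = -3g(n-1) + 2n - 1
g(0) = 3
First-order linear with linear forcing.
Homogeneous solution: g_h(n) = A·(-3)^n.
Try particular g_p(n) = pn + q. Substituting:
  pn + q = -3(p(n-1) + q) + 2n - 1.
Matching the n-coefficient: p = -3p + 2 ⇒ p = \frac{1}{2}.
Matching constants: q = 3p - 3q - 1 ⇒ q = \frac{1}{8}.
General: g(n) = A·(-3)^n + \frac{n}{2} + \frac{1}{8}.
Apply g(0) = 3: A + \frac{1}{8} = 3 ⇒ A = \frac{23}{8}.
So g(n) = \frac{23 \left(-3\right)^{n}}{8} + \frac{n}{2} + \frac{1}{8}.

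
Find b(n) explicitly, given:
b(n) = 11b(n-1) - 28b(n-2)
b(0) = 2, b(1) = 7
Characteristic equation: x² - 11x + 28 = 0, which factors as (x - (7))(x - (4)) = 0.
Roots r₁ = 7, r₂ = 4 (distinct).
General solution: b(n) = A·(7)^n + B·(4)^n.
From b(0) = 2: A + B = 2.
From b(1) = 7: 7A + 4B = 7.
Solving: A = - \frac{1}{3}, B = \frac{7}{3}.
So b(n) = \frac{7 \cdot 4^{n}}{3} - \frac{7^{n}}{3}.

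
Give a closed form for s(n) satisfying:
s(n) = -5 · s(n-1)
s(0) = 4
Pure geometric recurrence with ratio -5.
By induction s(n) = s(0) · (-5)^n = 4 \left(-5\right)^{n}.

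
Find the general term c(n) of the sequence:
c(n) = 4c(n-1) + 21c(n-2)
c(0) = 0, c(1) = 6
Characteristic equation: x² - 4x - 21 = 0, which factors as (x - (7))(x - (-3)) = 0.
Roots r₁ = 7, r₂ = -3 (distinct).
General solution: c(n) = A·(7)^n + B·(-3)^n.
From c(0) = 0: A + B = 0.
From c(1) = 6: 7A - 3B = 6.
Solving: A = \frac{3}{5}, B = - \frac{3}{5}.
So c(n) = - \frac{3 \left(-3\right)^{n}}{5} + \frac{3 \cdot 7^{n}}{5}.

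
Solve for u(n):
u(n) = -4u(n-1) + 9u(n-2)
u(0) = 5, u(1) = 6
Characteristic equation: x² + 4x - 9 = 0.
Discriminant Δ = (-4)² + 4·(9) = 52.
Roots r₁,₂ = (-4 ± √52)/2, so r₁ = -2 + \sqrt{13}, r₂ = - \sqrt{13} - 2.
General solution: u(n) = A·r₁^n + B·r₂^n.
From the initial conditions, A + B = 5 and r₁A + r₂B = 6.
Since r₁ - r₂ = √52: A = (6 - (5)r₂)/√52 = \frac{8 \sqrt{13}}{13} + \frac{5}{2}, and B = 5 - A = \frac{5}{2} - \frac{8 \sqrt{13}}{13}.
So u(n) = \left(\frac{8 \sqrt{13}}{13} + \frac{5}{2}\right)\left(-2 + \sqrt{13}\right)^n + \left(\frac{5}{2} - \frac{8 \sqrt{13}}{13}\right)\left(- \sqrt{13} - 2\right)^n.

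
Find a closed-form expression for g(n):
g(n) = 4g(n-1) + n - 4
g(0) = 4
First-order linear with linear forcing.
Homogeneous solution: g_h(n) = A·(4)^n.
Try particular g_p(n) = pn + q. Substituting:
  pn + q = 4(p(n-1) + q) + n - 4.
Matching the n-coefficient: p = 4p + 1 ⇒ p = - \frac{1}{3}.
Matching constants: q = -4p + 4q - 4 ⇒ q = \frac{8}{9}.
General: g(n) = A·(4)^n - \frac{n}{3} + \frac{8}{9}.
Apply g(0) = 4: A + \frac{8}{9} = 4 ⇒ A = \frac{28}{9}.
So g(n) = \frac{28 \cdot 4^{n}}{9} - \frac{n}{3} + \frac{8}{9}.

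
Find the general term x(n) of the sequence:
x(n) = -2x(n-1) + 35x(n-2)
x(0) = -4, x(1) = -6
Characteristic equation: x² + 2x - 35 = 0, which factors as (x - (5))(x - (-7)) = 0.
Roots r₁ = 5, r₂ = -7 (distinct).
General solution: x(n) = A·(5)^n + B·(-7)^n.
From x(0) = -4: A + B = -4.
From x(1) = -6: 5A - 7B = -6.
Solving: A = - \frac{17}{6}, B = - \frac{7}{6}.
So x(n) = - \frac{7 \left(-7\right)^{n}}{6} - \frac{17 \cdot 5^{n}}{6}.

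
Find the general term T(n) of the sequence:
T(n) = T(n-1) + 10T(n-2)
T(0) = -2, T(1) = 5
Characteristic equation: x² - x - 10 = 0.
Discriminant Δ = (1)² + 4·(10) = 41.
Roots r₁,₂ = (1 ± √41)/2, so r₁ = \frac{1}{2} + \frac{\sqrt{41}}{2}, r₂ = \frac{1}{2} - \frac{\sqrt{41}}{2}.
General solution: T(n) = A·r₁^n + B·r₂^n.
From the initial conditions, A + B = -2 and r₁A + r₂B = 5.
Since r₁ - r₂ = √41: A = (5 - (-2)r₂)/√41 = -1 + \frac{6 \sqrt{41}}{41}, and B = -2 - A = -1 - \frac{6 \sqrt{41}}{41}.
So T(n) = \left(-1 + \frac{6 \sqrt{41}}{41}\right)\left(\frac{1}{2} + \frac{\sqrt{41}}{2}\right)^n + \left(-1 - \frac{6 \sqrt{41}}{41}\right)\left(\frac{1}{2} - \frac{\sqrt{41}}{2}\right)^n.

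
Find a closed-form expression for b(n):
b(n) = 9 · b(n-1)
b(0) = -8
Pure geometric recurrence with ratio 9.
By induction b(n) = b(0) · (9)^n = - 8 \cdot 9^{n}.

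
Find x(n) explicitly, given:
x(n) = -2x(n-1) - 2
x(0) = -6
First-order linear non-homogeneous.
Homogeneous solution: x_h(n) = A·(-2)^n.
Try constant particular solution x_p = K: K = -2K - 2 ⇒ K = - \frac{2}{3}.
General: x(n) = A·(-2)^n - \frac{2}{3}.
Apply x(0) = -6: A - \frac{2}{3} = -6 ⇒ A = - \frac{16}{3}.
So x(n) = - \frac{16 \left(-2\right)^{n}}{3} - \frac{2}{3}.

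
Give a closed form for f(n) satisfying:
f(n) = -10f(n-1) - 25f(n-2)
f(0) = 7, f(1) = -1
Characteristic equation: x² + 10x + 25 = 0, which is (x - (-5))².
Repeated root r = -5.
General solution: f(n) = (A + Bn)·(-5)^n.
From f(0) = 7: A = 7.
From f(1) = -1: (A + B)·(-5) = -1 ⇒ B = - \frac{34}{5}.
So f(n) = \left(7 - \frac{34 n}{5}\right) \cdot (-5)^n.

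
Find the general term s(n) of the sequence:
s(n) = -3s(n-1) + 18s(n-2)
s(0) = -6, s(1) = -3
Characteristic equation: x² + 3x - 18 = 0, which factors as (x - (-6))(x - (3)) = 0.
Roots r₁ = -6, r₂ = 3 (distinct).
General solution: s(n) = A·(-6)^n + B·(3)^n.
From s(0) = -6: A + B = -6.
From s(1) = -3: -6A + 3B = -3.
Solving: A = - \frac{5}{3}, B = - \frac{13}{3}.
So s(n) = - \frac{5 \left(-6\right)^{n}}{3} - \frac{13 \cdot 3^{n}}{3}.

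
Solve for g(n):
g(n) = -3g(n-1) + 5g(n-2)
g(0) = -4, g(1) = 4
Characteristic equation: x² + 3x - 5 = 0.
Discriminant Δ = (-3)² + 4·(5) = 29.
Roots r₁,₂ = (-3 ± √29)/2, so r₁ = - \frac{3}{2} + \frac{\sqrt{29}}{2}, r₂ = - \frac{\sqrt{29}}{2} - \frac{3}{2}.
General solution: g(n) = A·r₁^n + B·r₂^n.
From the initial conditions, A + B = -4 and r₁A + r₂B = 4.
Since r₁ - r₂ = √29: A = (4 - (-4)r₂)/√29 = -2 - \frac{2 \sqrt{29}}{29}, and B = -4 - A = -2 + \frac{2 \sqrt{29}}{29}.
So g(n) = \left(-2 - \frac{2 \sqrt{29}}{29}\right)\left(- \frac{3}{2} + \frac{\sqrt{29}}{2}\right)^n + \left(-2 + \frac{2 \sqrt{29}}{29}\right)\left(- \frac{\sqrt{29}}{2} - \frac{3}{2}\right)^n.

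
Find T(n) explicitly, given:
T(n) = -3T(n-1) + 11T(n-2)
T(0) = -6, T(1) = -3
Characteristic equation: x² + 3x - 11 = 0.
Discriminant Δ = (-3)² + 4·(11) = 53.
Roots r₁,₂ = (-3 ± √53)/2, so r₁ = - \frac{3}{2} + \frac{\sqrt{53}}{2}, r₂ = - \frac{\sqrt{53}}{2} - \frac{3}{2}.
General solution: T(n) = A·r₁^n + B·r₂^n.
From the initial conditions, A + B = -6 and r₁A + r₂B = -3.
Since r₁ - r₂ = √53: A = (-3 - (-6)r₂)/√53 = -3 - \frac{12 \sqrt{53}}{53}, and B = -6 - A = -3 + \frac{12 \sqrt{53}}{53}.
So T(n) = \left(-3 - \frac{12 \sqrt{53}}{53}\right)\left(- \frac{3}{2} + \frac{\sqrt{53}}{2}\right)^n + \left(-3 + \frac{12 \sqrt{53}}{53}\right)\left(- \frac{\sqrt{53}}{2} - \frac{3}{2}\right)^n.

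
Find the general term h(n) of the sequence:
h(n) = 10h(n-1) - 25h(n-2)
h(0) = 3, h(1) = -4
Characteristic equation: x² - 10x + 25 = 0, which is (x - (5))².
Repeated root r = 5.
General solution: h(n) = (A + Bn)·(5)^n.
From h(0) = 3: A = 3.
From h(1) = -4: (A + B)·(5) = -4 ⇒ B = - \frac{19}{5}.
So h(n) = \left(3 - \frac{19 n}{5}\right) \cdot (5)^n.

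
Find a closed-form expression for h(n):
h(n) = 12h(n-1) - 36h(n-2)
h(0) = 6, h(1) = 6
Characteristic equation: x² - 12x + 36 = 0, which is (x - (6))².
Repeated root r = 6.
General solution: h(n) = (A + Bn)·(6)^n.
From h(0) = 6: A = 6.
From h(1) = 6: (A + B)·(6) = 6 ⇒ B = -5.
So h(n) = \left(6 - 5 n\right) \cdot (6)^n.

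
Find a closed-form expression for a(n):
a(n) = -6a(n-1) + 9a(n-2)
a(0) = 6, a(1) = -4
Characteristic equation: x² + 6x - 9 = 0.
Discriminant Δ = (-6)² + 4·(9) = 72.
Roots r₁,₂ = (-6 ± √72)/2, so r₁ = -3 + 3 \sqrt{2}, r₂ = - 3 \sqrt{2} - 3.
General solution: a(n) = A·r₁^n + B·r₂^n.
From the initial conditions, A + B = 6 and r₁A + r₂B = -4.
Since r₁ - r₂ = √72: A = (-4 - (6)r₂)/√72 = \frac{7 \sqrt{2}}{6} + 3, and B = 6 - A = 3 - \frac{7 \sqrt{2}}{6}.
So a(n) = \left(\frac{7 \sqrt{2}}{6} + 3\right)\left(-3 + 3 \sqrt{2}\right)^n + \left(3 - \frac{7 \sqrt{2}}{6}\right)\left(- 3 \sqrt{2} - 3\right)^n.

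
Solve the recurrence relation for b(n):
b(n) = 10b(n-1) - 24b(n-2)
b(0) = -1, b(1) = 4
Characteristic equation: x² - 10x + 24 = 0, which factors as (x - (4))(x - (6)) = 0.
Roots r₁ = 4, r₂ = 6 (distinct).
General solution: b(n) = A·(4)^n + B·(6)^n.
From b(0) = -1: A + B = -1.
From b(1) = 4: 4A + 6B = 4.
Solving: A = -5, B = 4.
So b(n) = - 5 \cdot 4^{n} + 4 \cdot 6^{n}.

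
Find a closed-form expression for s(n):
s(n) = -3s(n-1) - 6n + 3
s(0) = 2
First-order linear with linear forcing.
Homogeneous solution: s_h(n) = A·(-3)^n.
Try particular s_p(n) = pn + q. Substituting:
  pn + q = -3(p(n-1) + q) - 6n + 3.
Matching the n-coefficient: p = -3p - 6 ⇒ p = - \frac{3}{2}.
Matching constants: q = 3p - 3q + 3 ⇒ q = - \frac{3}{8}.
General: s(n) = A·(-3)^n - \frac{3 n}{2} - \frac{3}{8}.
Apply s(0) = 2: A - \frac{3}{8} = 2 ⇒ A = \frac{19}{8}.
So s(n) = \frac{19 \left(-3\right)^{n}}{8} - \frac{3 n}{2} - \frac{3}{8}.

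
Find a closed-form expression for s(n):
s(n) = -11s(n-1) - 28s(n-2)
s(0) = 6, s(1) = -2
Characteristic equation: x² + 11x + 28 = 0, which factors as (x - (-4))(x - (-7)) = 0.
Roots r₁ = -4, r₂ = -7 (distinct).
General solution: s(n) = A·(-4)^n + B·(-7)^n.
From s(0) = 6: A + B = 6.
From s(1) = -2: -4A - 7B = -2.
Solving: A = \frac{40}{3}, B = - \frac{22}{3}.
So s(n) = \frac{40 \left(-4\right)^{n}}{3} - \frac{22 \left(-7\right)^{n}}{3}.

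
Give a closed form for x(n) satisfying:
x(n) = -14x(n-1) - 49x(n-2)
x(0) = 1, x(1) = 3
Characteristic equation: x² + 14x + 49 = 0, which is (x - (-7))².
Repeated root r = -7.
General solution: x(n) = (A + Bn)·(-7)^n.
From x(0) = 1: A = 1.
From x(1) = 3: (A + B)·(-7) = 3 ⇒ B = - \frac{10}{7}.
So x(n) = \left(1 - \frac{10 n}{7}\right) \cdot (-7)^n.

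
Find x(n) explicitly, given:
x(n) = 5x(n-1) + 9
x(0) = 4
First-order linear non-homogeneous.
Homogeneous solution: x_h(n) = A·(5)^n.
Try constant particular solution x_p = K: K = 5K + 9 ⇒ K = - \frac{9}{4}.
General: x(n) = A·(5)^n - \frac{9}{4}.
Apply x(0) = 4: A - \frac{9}{4} = 4 ⇒ A = \frac{25}{4}.
So x(n) = \frac{25 \cdot 5^{n}}{4} - \frac{9}{4}.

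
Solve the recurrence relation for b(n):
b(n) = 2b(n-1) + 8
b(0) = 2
First-order linear non-homogeneous.
Homogeneous solution: b_h(n) = A·(2)^n.
Try constant particular solution b_p = K: K = 2K + 8 ⇒ K = -8.
General: b(n) = A·(2)^n - 8.
Apply b(0) = 2: A - 8 = 2 ⇒ A = 10.
So b(n) = 10 \cdot 2^{n} - 8.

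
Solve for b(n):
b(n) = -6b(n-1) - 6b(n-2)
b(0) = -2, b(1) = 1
Characteristic equation: x² + 6x + 6 = 0.
Discriminant Δ = (-6)² + 4·(-6) = 12.
Roots r₁,₂ = (-6 ± √12)/2, so r₁ = -3 + \sqrt{3}, r₂ = -3 - \sqrt{3}.
General solution: b(n) = A·r₁^n + B·r₂^n.
From the initial conditions, A + B = -2 and r₁A + r₂B = 1.
Since r₁ - r₂ = √12: A = (1 - (-2)r₂)/√12 = - \frac{5 \sqrt{3}}{6} - 1, and B = -2 - A = -1 + \frac{5 \sqrt{3}}{6}.
So b(n) = \left(- \frac{5 \sqrt{3}}{6} - 1\right)\left(-3 + \sqrt{3}\right)^n + \left(-1 + \frac{5 \sqrt{3}}{6}\right)\left(-3 - \sqrt{3}\right)^n.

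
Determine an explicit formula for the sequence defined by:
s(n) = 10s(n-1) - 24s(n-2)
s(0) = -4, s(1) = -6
Characteristic equation: x² - 10x + 24 = 0, which factors as (x - (6))(x - (4)) = 0.
Roots r₁ = 6, r₂ = 4 (distinct).
General solution: s(n) = A·(6)^n + B·(4)^n.
From s(0) = -4: A + B = -4.
From s(1) = -6: 6A + 4B = -6.
Solving: A = 5, B = -9.
So s(n) = - 9 \cdot 4^{n} + 5 \cdot 6^{n}.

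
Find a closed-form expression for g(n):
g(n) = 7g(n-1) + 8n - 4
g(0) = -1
First-order linear with linear forcing.
Homogeneous solution: g_h(n) = A·(7)^n.
Try particular g_p(n) = pn + q. Substituting:
  pn + q = 7(p(n-1) + q) + 8n - 4.
Matching the n-coefficient: p = 7p + 8 ⇒ p = - \frac{4}{3}.
Matching constants: q = -7p + 7q - 4 ⇒ q = - \frac{8}{9}.
General: g(n) = A·(7)^n - \frac{4 n}{3} - \frac{8}{9}.
Apply g(0) = -1: A - \frac{8}{9} = -1 ⇒ A = - \frac{1}{9}.
So g(n) = - \frac{7^{n}}{9} - \frac{4 n}{3} - \frac{8}{9}.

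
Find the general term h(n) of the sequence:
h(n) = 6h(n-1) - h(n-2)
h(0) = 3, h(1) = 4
Characteristic equation: x² - 6x + 1 = 0.
Discriminant Δ = (6)² + 4·(-1) = 32.
Roots r₁,₂ = (6 ± √32)/2, so r₁ = 2 \sqrt{2} + 3, r₂ = 3 - 2 \sqrt{2}.
General solution: h(n) = A·r₁^n + B·r₂^n.
From the initial conditions, A + B = 3 and r₁A + r₂B = 4.
Since r₁ - r₂ = √32: A = (4 - (3)r₂)/√32 = \frac{3}{2} - \frac{5 \sqrt{2}}{8}, and B = 3 - A = \frac{5 \sqrt{2}}{8} + \frac{3}{2}.
So h(n) = \left(\frac{3}{2} - \frac{5 \sqrt{2}}{8}\right)\left(2 \sqrt{2} + 3\right)^n + \left(\frac{5 \sqrt{2}}{8} + \frac{3}{2}\right)\left(3 - 2 \sqrt{2}\right)^n.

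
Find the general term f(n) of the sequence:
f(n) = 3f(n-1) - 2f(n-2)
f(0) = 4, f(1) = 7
Characteristic equation: x² - 3x + 2 = 0, which factors as (x - (1))(x - (2)) = 0.
Roots r₁ = 1, r₂ = 2 (distinct).
General solution: f(n) = A·(1)^n + B·(2)^n.
From f(0) = 4: A + B = 4.
From f(1) = 7: A + 2B = 7.
Solving: A = 1, B = 3.
So f(n) = 3 \cdot 2^{n} + 1.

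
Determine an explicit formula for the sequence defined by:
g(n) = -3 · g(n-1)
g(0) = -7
Pure geometric recurrence with ratio -3.
By induction g(n) = g(0) · (-3)^n = - 7 \left(-3\right)^{n}.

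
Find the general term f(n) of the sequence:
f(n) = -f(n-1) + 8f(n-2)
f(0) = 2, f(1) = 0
Characteristic equation: x² + x - 8 = 0.
Discriminant Δ = (-1)² + 4·(8) = 33.
Roots r₁,₂ = (-1 ± √33)/2, so r₁ = - \frac{1}{2} + \frac{\sqrt{33}}{2}, r₂ = - \frac{\sqrt{33}}{2} - \frac{1}{2}.
General solution: f(n) = A·r₁^n + B·r₂^n.
From the initial conditions, A + B = 2 and r₁A + r₂B = 0.
Since r₁ - r₂ = √33: A = (0 - (2)r₂)/√33 = \frac{\sqrt{33}}{33} + 1, and B = 2 - A = 1 - \frac{\sqrt{33}}{33}.
So f(n) = \left(\frac{\sqrt{33}}{33} + 1\right)\left(- \frac{1}{2} + \frac{\sqrt{33}}{2}\right)^n + \left(1 - \frac{\sqrt{33}}{33}\right)\left(- \frac{\sqrt{33}}{2} - \frac{1}{2}\right)^n.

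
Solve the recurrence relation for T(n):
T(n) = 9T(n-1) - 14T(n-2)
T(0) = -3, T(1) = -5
Characteristic equation: x² - 9x + 14 = 0, which factors as (x - (2))(x - (7)) = 0.
Roots r₁ = 2, r₂ = 7 (distinct).
General solution: T(n) = A·(2)^n + B·(7)^n.
From T(0) = -3: A + B = -3.
From T(1) = -5: 2A + 7B = -5.
Solving: A = - \frac{16}{5}, B = \frac{1}{5}.
So T(n) = - \frac{16 \cdot 2^{n}}{5} + \frac{7^{n}}{5}.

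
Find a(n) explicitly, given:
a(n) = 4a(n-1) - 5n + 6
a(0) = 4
First-order linear with linear forcing.
Homogeneous solution: a_h(n) = A·(4)^n.
Try particular a_p(n) = pn + q. Substituting:
  pn + q = 4(p(n-1) + q) - 5n + 6.
Matching the n-coefficient: p = 4p - 5 ⇒ p = \frac{5}{3}.
Matching constants: q = -4p + 4q + 6 ⇒ q = \frac{2}{9}.
General: a(n) = A·(4)^n + \frac{5 n}{3} + \frac{2}{9}.
Apply a(0) = 4: A + \frac{2}{9} = 4 ⇒ A = \frac{34}{9}.
So a(n) = \frac{34 \cdot 4^{n}}{9} + \frac{5 n}{3} + \frac{2}{9}.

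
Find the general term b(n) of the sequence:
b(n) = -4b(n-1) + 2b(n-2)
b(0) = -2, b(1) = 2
Characteristic equation: x² + 4x - 2 = 0.
Discriminant Δ = (-4)² + 4·(2) = 24.
Roots r₁,₂ = (-4 ± √24)/2, so r₁ = -2 + \sqrt{6}, r₂ = - \sqrt{6} - 2.
General solution: b(n) = A·r₁^n + B·r₂^n.
From the initial conditions, A + B = -2 and r₁A + r₂B = 2.
Since r₁ - r₂ = √24: A = (2 - (-2)r₂)/√24 = -1 - \frac{\sqrt{6}}{6}, and B = -2 - A = -1 + \frac{\sqrt{6}}{6}.
So b(n) = \left(-1 - \frac{\sqrt{6}}{6}\right)\left(-2 + \sqrt{6}\right)^n + \left(-1 + \frac{\sqrt{6}}{6}\right)\left(- \sqrt{6} - 2\right)^n.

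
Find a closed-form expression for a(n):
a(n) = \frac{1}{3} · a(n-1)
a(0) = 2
Pure geometric recurrence with ratio \frac{1}{3}.
By induction a(n) = a(0) · (\frac{1}{3})^n = 2 \cdot 3^{- n}.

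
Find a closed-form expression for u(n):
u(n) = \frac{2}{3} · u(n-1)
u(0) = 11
Pure geometric recurrence with ratio \frac{2}{3}.
By induction u(n) = u(0) · (\frac{2}{3})^n = 11 \left(\frac{2}{3}\right)^{n}.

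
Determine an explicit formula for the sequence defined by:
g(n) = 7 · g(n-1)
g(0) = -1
Pure geometric recurrence with ratio 7.
By induction g(n) = g(0) · (7)^n = - 7^{n}.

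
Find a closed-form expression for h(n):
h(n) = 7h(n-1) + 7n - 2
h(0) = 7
First-order linear with linear forcing.
Homogeneous solution: h_h(n) = A·(7)^n.
Try particular h_p(n) = pn + q. Substituting:
  pn + q = 7(p(n-1) + q) + 7n - 2.
Matching the n-coefficient: p = 7p + 7 ⇒ p = - \frac{7}{6}.
Matching constants: q = -7p + 7q - 2 ⇒ q = - \frac{37}{36}.
General: h(n) = A·(7)^n - \frac{7 n}{6} - \frac{37}{36}.
Apply h(0) = 7: A - \frac{37}{36} = 7 ⇒ A = \frac{289}{36}.
So h(n) = \frac{289 \cdot 7^{n}}{36} - \frac{7 n}{6} - \frac{37}{36}.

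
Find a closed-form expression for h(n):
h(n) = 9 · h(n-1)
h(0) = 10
Pure geometric recurrence with ratio 9.
By induction h(n) = h(0) · (9)^n = 10 \cdot 9^{n}.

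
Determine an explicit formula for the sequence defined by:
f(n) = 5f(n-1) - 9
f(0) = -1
First-order linear non-homogeneous.
Homogeneous solution: f_h(n) = A·(5)^n.
Try constant particular solution f_p = K: K = 5K - 9 ⇒ K = \frac{9}{4}.
General: f(n) = A·(5)^n + \frac{9}{4}.
Apply f(0) = -1: A + \frac{9}{4} = -1 ⇒ A = - \frac{13}{4}.
So f(n) = \frac{9}{4} - \frac{13 \cdot 5^{n}}{4}.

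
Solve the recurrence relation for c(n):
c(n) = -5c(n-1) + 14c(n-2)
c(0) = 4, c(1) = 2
Characteristic equation: x² + 5x - 14 = 0, which factors as (x - (2))(x - (-7)) = 0.
Roots r₁ = 2, r₂ = -7 (distinct).
General solution: c(n) = A·(2)^n + B·(-7)^n.
From c(0) = 4: A + B = 4.
From c(1) = 2: 2A - 7B = 2.
Solving: A = \frac{10}{3}, B = \frac{2}{3}.
So c(n) = \frac{2 \left(-7\right)^{n}}{3} + \frac{10 \cdot 2^{n}}{3}.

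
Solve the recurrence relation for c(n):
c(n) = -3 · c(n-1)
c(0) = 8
Pure geometric recurrence with ratio -3.
By induction c(n) = c(0) · (-3)^n = 8 \left(-3\right)^{n}.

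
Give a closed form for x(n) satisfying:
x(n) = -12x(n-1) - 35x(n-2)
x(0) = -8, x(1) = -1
Characteristic equation: x² + 12x + 35 = 0, which factors as (x - (-5))(x - (-7)) = 0.
Roots r₁ = -5, r₂ = -7 (distinct).
General solution: x(n) = A·(-5)^n + B·(-7)^n.
From x(0) = -8: A + B = -8.
From x(1) = -1: -5A - 7B = -1.
Solving: A = - \frac{57}{2}, B = \frac{41}{2}.
So x(n) = - \frac{57 \left(-5\right)^{n}}{2} + \frac{41 \left(-7\right)^{n}}{2}.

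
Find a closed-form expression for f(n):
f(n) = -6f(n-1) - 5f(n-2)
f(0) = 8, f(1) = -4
Characteristic equation: x² + 6x + 5 = 0, which factors as (x - (-5))(x - (-1)) = 0.
Roots r₁ = -5, r₂ = -1 (distinct).
General solution: f(n) = A·(-5)^n + B·(-1)^n.
From f(0) = 8: A + B = 8.
From f(1) = -4: -5A - B = -4.
Solving: A = -1, B = 9.
So f(n) = 9 \left(-1\right)^{n} - \left(-5\right)^{n}.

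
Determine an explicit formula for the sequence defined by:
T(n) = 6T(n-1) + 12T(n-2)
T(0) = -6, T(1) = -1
Characteristic equation: x² - 6x - 12 = 0.
Discriminant Δ = (6)² + 4·(12) = 84.
Roots r₁,₂ = (6 ± √84)/2, so r₁ = 3 + \sqrt{21}, r₂ = 3 - \sqrt{21}.
General solution: T(n) = A·r₁^n + B·r₂^n.
From the initial conditions, A + B = -6 and r₁A + r₂B = -1.
Since r₁ - r₂ = √84: A = (-1 - (-6)r₂)/√84 = -3 + \frac{17 \sqrt{21}}{42}, and B = -6 - A = -3 - \frac{17 \sqrt{21}}{42}.
So T(n) = \left(-3 + \frac{17 \sqrt{21}}{42}\right)\left(3 + \sqrt{21}\right)^n + \left(-3 - \frac{17 \sqrt{21}}{42}\right)\left(3 - \sqrt{21}\right)^n.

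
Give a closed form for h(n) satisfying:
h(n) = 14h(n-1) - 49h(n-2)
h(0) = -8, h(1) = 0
Characteristic equation: x² - 14x + 49 = 0, which is (x - (7))².
Repeated root r = 7.
General solution: h(n) = (A + Bn)·(7)^n.
From h(0) = -8: A = -8.
From h(1) = 0: (A + B)·(7) = 0 ⇒ B = 8.
So h(n) = \left(8 n - 8\right) \cdot (7)^n.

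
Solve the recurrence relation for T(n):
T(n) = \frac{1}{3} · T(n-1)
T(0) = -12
Pure geometric recurrence with ratio \frac{1}{3}.
By induction T(n) = T(0) · (\frac{1}{3})^n = - 12 \cdot 3^{- n}.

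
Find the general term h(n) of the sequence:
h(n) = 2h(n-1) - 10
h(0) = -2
First-order linear non-homogeneous.
Homogeneous solution: h_h(n) = A·(2)^n.
Try constant particular solution h_p = K: K = 2K - 10 ⇒ K = 10.
General: h(n) = A·(2)^n + 10.
Apply h(0) = -2: A + 10 = -2 ⇒ A = -12.
So h(n) = 10 - 12 \cdot 2^{n}.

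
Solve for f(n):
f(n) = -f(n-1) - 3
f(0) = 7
First-order linear non-homogeneous.
Homogeneous solution: f_h(n) = A·(-1)^n.
Try constant particular solution f_p = K: K = -K - 3 ⇒ K = - \frac{3}{2}.
General: f(n) = A·(-1)^n - \frac{3}{2}.
Apply f(0) = 7: A - \frac{3}{2} = 7 ⇒ A = \frac{17}{2}.
So f(n) = \frac{17 \left(-1\right)^{n}}{2} - \frac{3}{2}.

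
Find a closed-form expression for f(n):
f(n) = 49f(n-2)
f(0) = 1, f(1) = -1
Characteristic equation: x² - 49 = 0, which factors as (x - (-7))(x - (7)) = 0.
Roots r₁ = -7, r₂ = 7 (distinct).
General solution: f(n) = A·(-7)^n + B·(7)^n.
From f(0) = 1: A + B = 1.
From f(1) = -1: -7A + 7B = -1.
Solving: A = \frac{4}{7}, B = \frac{3}{7}.
So f(n) = \frac{4 \left(-7\right)^{n}}{7} + \frac{3 \cdot 7^{n}}{7}.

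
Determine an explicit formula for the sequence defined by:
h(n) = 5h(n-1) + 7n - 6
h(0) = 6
First-order linear with linear forcing.
Homogeneous solution: h_h(n) = A·(5)^n.
Try particular h_p(n) = pn + q. Substituting:
  pn + q = 5(p(n-1) + q) + 7n - 6.
Matching the n-coefficient: p = 5p + 7 ⇒ p = - \frac{7}{4}.
Matching constants: q = -5p + 5q - 6 ⇒ q = - \frac{11}{16}.
General: h(n) = A·(5)^n - \frac{7 n}{4} - \frac{11}{16}.
Apply h(0) = 6: A - \frac{11}{16} = 6 ⇒ A = \frac{107}{16}.
So h(n) = \frac{107 \cdot 5^{n}}{16} - \frac{7 n}{4} - \frac{11}{16}.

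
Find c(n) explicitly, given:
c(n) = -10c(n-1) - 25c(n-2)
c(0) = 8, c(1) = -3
Characteristic equation: x² + 10x + 25 = 0, which is (x - (-5))².
Repeated root r = -5.
General solution: c(n) = (A + Bn)·(-5)^n.
From c(0) = 8: A = 8.
From c(1) = -3: (A + B)·(-5) = -3 ⇒ B = - \frac{37}{5}.
So c(n) = \left(8 - \frac{37 n}{5}\right) \cdot (-5)^n.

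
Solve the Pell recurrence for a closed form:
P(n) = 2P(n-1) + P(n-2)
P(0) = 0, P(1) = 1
This is the Pell sequence.
Characteristic equation: x² - 2x - 1 = 0; roots r₁ = 1 + \sqrt{2}, r₂ = 1 - \sqrt{2}.
General: P(n) = A·r₁^n + B·r₂^n. Solving with P(0)=0, P(1)=1 gives A = \frac{\sqrt{2}}{4}, B = - \frac{\sqrt{2}}{4}.
So P(n) = \frac{\sqrt{2} \left(- \left(1 - \sqrt{2}\right)^{n} + \left(1 + \sqrt{2}\right)^{n}\right)}{4}.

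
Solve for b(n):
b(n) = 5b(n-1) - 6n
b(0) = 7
First-order linear with linear forcing.
Homogeneous solution: b_h(n) = A·(5)^n.
Try particular b_p(n) = pn + q. Substituting:
  pn + q = 5(p(n-1) + q) - 6n.
Matching the n-coefficient: p = 5p - 6 ⇒ p = \frac{3}{2}.
Matching constants: q = -5p + 5q ⇒ q = \frac{15}{8}.
General: b(n) = A·(5)^n + \frac{3 n}{2} + \frac{15}{8}.
Apply b(0) = 7: A + \frac{15}{8} = 7 ⇒ A = \frac{41}{8}.
So b(n) = \frac{41 \cdot 5^{n}}{8} + \frac{3 n}{2} + \frac{15}{8}.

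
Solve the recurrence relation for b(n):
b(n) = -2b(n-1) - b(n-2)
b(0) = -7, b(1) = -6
Characteristic equation: x² + 2x + 1 = 0, which is (x - (-1))².
Repeated root r = -1.
General solution: b(n) = (A + Bn)·(-1)^n.
From b(0) = -7: A = -7.
From b(1) = -6: (A + B)·(-1) = -6 ⇒ B = 13.
So b(n) = \left(13 n - 7\right) \cdot (-1)^n.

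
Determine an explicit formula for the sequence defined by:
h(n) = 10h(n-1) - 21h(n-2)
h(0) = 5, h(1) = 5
Characteristic equation: x² - 10x + 21 = 0, which factors as (x - (3))(x - (7)) = 0.
Roots r₁ = 3, r₂ = 7 (distinct).
General solution: h(n) = A·(3)^n + B·(7)^n.
From h(0) = 5: A + B = 5.
From h(1) = 5: 3A + 7B = 5.
Solving: A = \frac{15}{2}, B = - \frac{5}{2}.
So h(n) = \frac{15 \cdot 3^{n}}{2} - \frac{5 \cdot 7^{n}}{2}.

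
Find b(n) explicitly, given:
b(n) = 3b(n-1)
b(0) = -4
This is a homogeneous first-order recurrence with ratio 3.
By induction b(n) = b(0) · (3)^n = - 4 \cdot 3^{n}.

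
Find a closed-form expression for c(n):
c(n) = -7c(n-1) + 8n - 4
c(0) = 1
First-order linear with linear forcing.
Homogeneous solution: c_h(n) = A·(-7)^n.
Try particular c_p(n) = pn + q. Substituting:
  pn + q = -7(p(n-1) + q) + 8n - 4.
Matching the n-coefficient: p = -7p + 8 ⇒ p = 1.
Matching constants: q = 7p - 7q - 4 ⇒ q = \frac{3}{8}.
General: c(n) = A·(-7)^n + n + \frac{3}{8}.
Apply c(0) = 1: A + \frac{3}{8} = 1 ⇒ A = \frac{5}{8}.
So c(n) = \frac{5 \left(-7\right)^{n}}{8} + n + \frac{3}{8}.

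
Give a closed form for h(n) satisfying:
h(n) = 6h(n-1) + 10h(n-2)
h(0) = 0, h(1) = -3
Characteristic equation: x² - 6x - 10 = 0.
Discriminant Δ = (6)² + 4·(10) = 76.
Roots r₁,₂ = (6 ± √76)/2, so r₁ = 3 + \sqrt{19}, r₂ = 3 - \sqrt{19}.
General solution: h(n) = A·r₁^n + B·r₂^n.
From the initial conditions, A + B = 0 and r₁A + r₂B = -3.
Since r₁ - r₂ = √76: A = (-3 - (0)r₂)/√76 = - \frac{3 \sqrt{19}}{38}, and B = 0 - A = \frac{3 \sqrt{19}}{38}.
So h(n) = \left(- \frac{3 \sqrt{19}}{38}\right)\left(3 + \sqrt{19}\right)^n + \left(\frac{3 \sqrt{19}}{38}\right)\left(3 - \sqrt{19}\right)^n.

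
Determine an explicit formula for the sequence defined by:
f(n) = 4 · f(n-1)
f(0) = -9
Pure geometric recurrence with ratio 4.
By induction f(n) = f(0) · (4)^n = - 9 \cdot 4^{n}.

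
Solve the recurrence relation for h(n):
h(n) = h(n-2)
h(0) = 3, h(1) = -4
Characteristic equation: x² - 1 = 0, which factors as (x - (1))(x - (-1)) = 0.
Roots r₁ = 1, r₂ = -1 (distinct).
General solution: h(n) = A·(1)^n + B·(-1)^n.
From h(0) = 3: A + B = 3.
From h(1) = -4: A - B = -4.
Solving: A = - \frac{1}{2}, B = \frac{7}{2}.
So h(n) = \frac{7 \left(-1\right)^{n}}{2} - \frac{1}{2}.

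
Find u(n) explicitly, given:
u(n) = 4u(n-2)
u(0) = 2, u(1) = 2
Characteristic equation: x² - 4 = 0, which factors as (x - (-2))(x - (2)) = 0.
Roots r₁ = -2, r₂ = 2 (distinct).
General solution: u(n) = A·(-2)^n + B·(2)^n.
From u(0) = 2: A + B = 2.
From u(1) = 2: -2A + 2B = 2.
Solving: A = \frac{1}{2}, B = \frac{3}{2}.
So u(n) = \frac{\left(-2\right)^{n}}{2} + \frac{3 \cdot 2^{n}}{2}.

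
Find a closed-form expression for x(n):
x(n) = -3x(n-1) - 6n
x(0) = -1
First-order linear with linear forcing.
Homogeneous solution: x_h(n) = A·(-3)^n.
Try particular x_p(n) = pn + q. Substituting:
  pn + q = -3(p(n-1) + q) - 6n.
Matching the n-coefficient: p = -3p - 6 ⇒ p = - \frac{3}{2}.
Matching constants: q = 3p - 3q ⇒ q = - \frac{9}{8}.
General: x(n) = A·(-3)^n - \frac{3 n}{2} - \frac{9}{8}.
Apply x(0) = -1: A - \frac{9}{8} = -1 ⇒ A = \frac{1}{8}.
So x(n) = \frac{\left(-3\right)^{n}}{8} - \frac{3 n}{2} - \frac{9}{8}.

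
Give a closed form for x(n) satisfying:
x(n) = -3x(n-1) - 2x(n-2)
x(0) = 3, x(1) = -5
Characteristic equation: x² + 3x + 2 = 0, which factors as (x - (-1))(x - (-2)) = 0.
Roots r₁ = -1, r₂ = -2 (distinct).
General solution: x(n) = A·(-1)^n + B·(-2)^n.
From x(0) = 3: A + B = 3.
From x(1) = -5: -A - 2B = -5.
Solving: A = 1, B = 2.
So x(n) = \left(-1\right)^{n} + 2 \left(-2\right)^{n}.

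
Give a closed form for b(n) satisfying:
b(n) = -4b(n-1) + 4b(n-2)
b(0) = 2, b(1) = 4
Characteristic equation: x² + 4x - 4 = 0.
Discriminant Δ = (-4)² + 4·(4) = 32.
Roots r₁,₂ = (-4 ± √32)/2, so r₁ = -2 + 2 \sqrt{2}, r₂ = - 2 \sqrt{2} - 2.
General solution: b(n) = A·r₁^n + B·r₂^n.
From the initial conditions, A + B = 2 and r₁A + r₂B = 4.
Since r₁ - r₂ = √32: A = (4 - (2)r₂)/√32 = 1 + \sqrt{2}, and B = 2 - A = 1 - \sqrt{2}.
So b(n) = \left(1 + \sqrt{2}\right)\left(-2 + 2 \sqrt{2}\right)^n + \left(1 - \sqrt{2}\right)\left(- 2 \sqrt{2} - 2\right)^n.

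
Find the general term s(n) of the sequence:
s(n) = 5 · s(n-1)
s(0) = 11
Pure geometric recurrence with ratio 5.
By induction s(n) = s(0) · (5)^n = 11 \cdot 5^{n}.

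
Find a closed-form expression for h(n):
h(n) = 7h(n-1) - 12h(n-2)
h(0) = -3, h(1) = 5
Characteristic equation: x² - 7x + 12 = 0, which factors as (x - (4))(x - (3)) = 0.
Roots r₁ = 4, r₂ = 3 (distinct).
General solution: h(n) = A·(4)^n + B·(3)^n.
From h(0) = -3: A + B = -3.
From h(1) = 5: 4A + 3B = 5.
Solving: A = 14, B = -17.
So h(n) = - 17 \cdot 3^{n} + 14 \cdot 4^{n}.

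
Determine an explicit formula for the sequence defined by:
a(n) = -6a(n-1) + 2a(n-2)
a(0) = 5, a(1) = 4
Characteristic equation: x² + 6x - 2 = 0.
Discriminant Δ = (-6)² + 4·(2) = 44.
Roots r₁,₂ = (-6 ± √44)/2, so r₁ = -3 + \sqrt{11}, r₂ = - \sqrt{11} - 3.
General solution: a(n) = A·r₁^n + B·r₂^n.
From the initial conditions, A + B = 5 and r₁A + r₂B = 4.
Since r₁ - r₂ = √44: A = (4 - (5)r₂)/√44 = \frac{5}{2} + \frac{19 \sqrt{11}}{22}, and B = 5 - A = \frac{5}{2} - \frac{19 \sqrt{11}}{22}.
So a(n) = \left(\frac{5}{2} + \frac{19 \sqrt{11}}{22}\right)\left(-3 + \sqrt{11}\right)^n + \left(\frac{5}{2} - \frac{19 \sqrt{11}}{22}\right)\left(- \sqrt{11} - 3\right)^n.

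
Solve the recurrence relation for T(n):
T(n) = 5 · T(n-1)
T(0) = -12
Pure geometric recurrence with ratio 5.
By induction T(n) = T(0) · (5)^n = - 12 \cdot 5^{n}.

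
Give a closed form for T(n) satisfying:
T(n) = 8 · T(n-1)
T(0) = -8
Pure geometric recurrence with ratio 8.
By induction T(n) = T(0) · (8)^n = - 8 \cdot 8^{n}.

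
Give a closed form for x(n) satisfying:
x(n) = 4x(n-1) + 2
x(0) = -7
First-order linear non-homogeneous.
Homogeneous solution: x_h(n) = A·(4)^n.
Try constant particular solution x_p = K: K = 4K + 2 ⇒ K = - \frac{2}{3}.
General: x(n) = A·(4)^n - \frac{2}{3}.
Apply x(0) = -7: A - \frac{2}{3} = -7 ⇒ A = - \frac{19}{3}.
So x(n) = - \frac{19 \cdot 4^{n}}{3} - \frac{2}{3}.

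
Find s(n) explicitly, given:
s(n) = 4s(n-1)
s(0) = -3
This is a homogeneous first-order recurrence with ratio 4.
By induction s(n) = s(0) · (4)^n = - 3 \cdot 4^{n}.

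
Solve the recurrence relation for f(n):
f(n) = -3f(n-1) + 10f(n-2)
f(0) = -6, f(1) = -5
Characteristic equation: x² + 3x - 10 = 0, which factors as (x - (2))(x - (-5)) = 0.
Roots r₁ = 2, r₂ = -5 (distinct).
General solution: f(n) = A·(2)^n + B·(-5)^n.
From f(0) = -6: A + B = -6.
From f(1) = -5: 2A - 5B = -5.
Solving: A = -5, B = -1.
So f(n) = - \left(-5\right)^{n} - 5 \cdot 2^{n}.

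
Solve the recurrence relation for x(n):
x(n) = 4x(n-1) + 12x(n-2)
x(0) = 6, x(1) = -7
Characteristic equation: x² - 4x - 12 = 0, which factors as (x - (-2))(x - (6)) = 0.
Roots r₁ = -2, r₂ = 6 (distinct).
General solution: x(n) = A·(-2)^n + B·(6)^n.
From x(0) = 6: A + B = 6.
From x(1) = -7: -2A + 6B = -7.
Solving: A = \frac{43}{8}, B = \frac{5}{8}.
So x(n) = \frac{43 \left(-2\right)^{n}}{8} + \frac{5 \cdot 6^{n}}{8}.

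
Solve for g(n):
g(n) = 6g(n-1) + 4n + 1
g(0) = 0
First-order linear with linear forcing.
Homogeneous solution: g_h(n) = A·(6)^n.
Try particular g_p(n) = pn + q. Substituting:
  pn + q = 6(p(n-1) + q) + 4n + 1.
Matching the n-coefficient: p = 6p + 4 ⇒ p = - \frac{4}{5}.
Matching constants: q = -6p + 6q + 1 ⇒ q = - \frac{29}{25}.
General: g(n) = A·(6)^n - \frac{4 n}{5} - \frac{29}{25}.
Apply g(0) = 0: A - \frac{29}{25} = 0 ⇒ A = \frac{29}{25}.
So g(n) = \frac{29 \cdot 6^{n}}{25} - \frac{4 n}{5} - \frac{29}{25}.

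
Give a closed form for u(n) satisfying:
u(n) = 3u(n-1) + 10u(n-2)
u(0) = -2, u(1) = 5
Characteristic equation: x² - 3x - 10 = 0, which factors as (x - (-2))(x - (5)) = 0.
Roots r₁ = -2, r₂ = 5 (distinct).
General solution: u(n) = A·(-2)^n + B·(5)^n.
From u(0) = -2: A + B = -2.
From u(1) = 5: -2A + 5B = 5.
Solving: A = - \frac{15}{7}, B = \frac{1}{7}.
So u(n) = - \frac{15 \left(-2\right)^{n}}{7} + \frac{5^{n}}{7}.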